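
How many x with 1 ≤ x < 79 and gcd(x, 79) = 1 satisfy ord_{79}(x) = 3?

2

φ(79) = 79 − 1 = 78 = 2 · 3 · 13.
Since (Z/79Z)^× is cyclic of order 78, the number of elements of order d is φ(d) when d | 78 and 0 otherwise.
3 | 78, and φ(3) = 3 − 1 = 2.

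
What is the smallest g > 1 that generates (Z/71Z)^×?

7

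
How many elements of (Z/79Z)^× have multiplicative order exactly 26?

12

φ(79) = 79 − 1 = 78 = 2 · 3 · 13.
In a cyclic group of order 78, there are φ(d) elements of order d for each divisor d of 78, and zero for non-divisors.
26 = 2 · 13 divides 78, and φ(26) = 12.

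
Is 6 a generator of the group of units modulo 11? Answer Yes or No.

Yes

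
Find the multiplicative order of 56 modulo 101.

25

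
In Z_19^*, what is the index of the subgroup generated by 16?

ord(16) | φ(19) = 19 − 1 = 18 = 2 · 3^2.
Divisors of 18: 1, 2, 3, 6, 9, 18.
Evaluate successive powers at the divisors of 18:
16^1 ≡ 16 (mod 19)
16^2 ≡ 9 (mod 19)
16^3 ≡ 11 (mod 19)
16^6 ≡ 7 (mod 19)
16^9 ≡ 1 (mod 19) ✓
Thus |⟨16⟩| = ord(16) = 9.
[(Z/19Z)^× : ⟨16⟩] = 18/9 = 2.

2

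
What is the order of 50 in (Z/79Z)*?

ord(50) | φ(79) = 79 − 1 = 78 = 2 · 3 · 13.
Divisors of 78: 1, 2, 3, 6, 13, 26, 39, 78.
Evaluate successive powers at the divisors of 78:
50^1 ≡ 50 (mod 79)
50^2 ≡ 51 (mod 79)
50^3 ≡ 22 (mod 79)
50^6 ≡ 10 (mod 79)
50^13 ≡ 23 (mod 79)
50^26 ≡ 55 (mod 79)
50^39 ≡ 1 (mod 79) ✓
The smallest such exponent is 39, so the order of 50 is 39.

39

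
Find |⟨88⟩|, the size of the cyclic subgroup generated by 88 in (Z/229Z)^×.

76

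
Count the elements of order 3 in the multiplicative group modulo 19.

2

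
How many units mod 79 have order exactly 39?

24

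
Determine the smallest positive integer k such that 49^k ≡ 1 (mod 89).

ord(49) | φ(89) = 89 − 1 = 88 = 2^3 · 11.
Divisors of 88: 1, 2, 4, 8, 11, 22, 44, 88.
Check 49^d mod 89 for each divisor in increasing order:
49^1 ≡ 49 (mod 89)
49^2 ≡ 87 (mod 89)
49^4 ≡ 4 (mod 89)
49^8 ≡ 16 (mod 89)
49^11 ≡ 34 (mod 89)
49^22 ≡ 88 (mod 89)
49^44 ≡ 1 (mod 89) ✓
Therefore the multiplicative order of 49 modulo 89 is 44.

44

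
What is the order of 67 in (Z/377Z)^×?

84

The order of 67 must divide φ(377) = φ(13·29) = (13−1)·(29−1) = 12·28 = 336 = 2^4 · 3 · 7.
Divisors of 336: 1, 2, 3, 4, 6, 7, 8, 12, 14, 16, 21, 24, 28, 42, 48, 56, 84, 112, 168, 336.
Compute 67^d (mod 377) for the divisors d until we hit 1:
67^1 ≡ 67
67^2 ≡ 342
67^3 ≡ 294
67^4 ≡ 94
67^6 ≡ 103
67^7 ≡ 115
67^8 ≡ 165
67^12 ≡ 53
67^14 ≡ 30
67^16 ≡ 81
67^21 ≡ 57
67^24 ≡ 170
67^28 ≡ 146
67^42 ≡ 233
67^48 ≡ 248
67^56 ≡ 204
67^84 ≡ 1
Therefore the multiplicative order of 67 modulo 377 is 84.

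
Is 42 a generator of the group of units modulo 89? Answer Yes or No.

No

φ(89) = 89 − 1 = 88 = 2^3 · 11.
42 is a primitive root mod 89 iff 42^(φ(89)/q) ≢ 1 for every prime q | φ(89), i.e. q ∈ {2, 11}.
42^44 ≡ 1 (mod 89)  [q = 2: ≡ 1 ✗]
42^8 ≡ 32 (mod 89)  [q = 11: ≢ 1 ✓]
Since 42^44 ≡ 1, the order of 42 divides 44 < 88, so 42 is not a primitive root.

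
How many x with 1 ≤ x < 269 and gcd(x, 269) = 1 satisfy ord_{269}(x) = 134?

66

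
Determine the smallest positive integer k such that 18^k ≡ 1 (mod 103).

51

ord(18) | φ(103) = 103 − 1 = 102 = 2 · 3 · 17.
Divisors of 102: 1, 2, 3, 6, 17, 34, 51, 102.
Compute 18^d (mod 103) for the divisors d until we hit 1:
18^1 ≡ 18 (mod 103)
18^2 ≡ 15 (mod 103)
18^3 ≡ 64 (mod 103)
18^6 ≡ 79 (mod 103)
18^17 ≡ 56 (mod 103)
18^34 ≡ 46 (mod 103)
18^51 ≡ 1 (mod 103) ✓
So ord_103(18) = 51.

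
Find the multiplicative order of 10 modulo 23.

22

Since 10 ∈ (Z/23Z)^×, its order divides φ(23) = 23 − 1 = 22 = 2 · 11.
Divisors of 22: 1, 2, 11, 22.
Evaluate successive powers at the divisors of 22:
10^1 ≡ 10
10^2 ≡ 8
10^11 ≡ 22
10^22 ≡ 1
The smallest such exponent is 22, so the order of 10 is 22.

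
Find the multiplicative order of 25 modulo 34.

By Lagrange's theorem, ord_34(25) divides φ(34) = φ(2)·φ(17) = 1·16 = 16 = 2^4.
Divisors of 16: 1, 2, 4, 8, 16.
Test each divisor d:
25^1 ≡ 25
25^2 ≡ 13
25^4 ≡ 33
25^8 ≡ 1
Therefore the multiplicative order of 25 modulo 34 is 8.

8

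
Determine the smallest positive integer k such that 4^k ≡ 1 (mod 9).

Since 4 ∈ (Z/9Z)^×, its order divides φ(9) = φ(3^2) = 3·(3−1) = 6 = 2 · 3.
Divisors of 6: 1, 2, 3, 6.
Evaluate successive powers at the divisors of 6:
4^1 ≡ 4 (mod 9)
4^2 ≡ 7 (mod 9)
4^3 ≡ 1 (mod 9) ✓
The smallest such exponent is 3, so the order of 4 is 3.

3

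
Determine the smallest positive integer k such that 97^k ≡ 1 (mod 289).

ord(97) | φ(289) = φ(17^2) = 17·(17−1) = 272 = 2^4 · 17.
Divisors of 272: 1, 2, 4, 8, 16, 17, 34, 68, 136, 272.
Evaluate successive powers at the divisors of 272:
97^1 ≡ 97 (mod 289)
97^2 ≡ 161 (mod 289)
97^4 ≡ 200 (mod 289)
97^8 ≡ 118 (mod 289)
97^16 ≡ 52 (mod 289)
97^17 ≡ 131 (mod 289)
97^34 ≡ 110 (mod 289)
97^68 ≡ 251 (mod 289)
97^136 ≡ 288 (mod 289)
97^272 ≡ 1 (mod 289) ✓
Hence ord(97) = 272.

272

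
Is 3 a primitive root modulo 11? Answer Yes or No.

φ(11) = 11 − 1 = 10 = 2 · 5.
Test 3^(10/q) mod 11 for each prime factor q of 10:
3^5 ≡ 1 (mod 11)  [q = 2: ≡ 1 ✗]
3^2 ≡ 9 (mod 11)  [q = 5: ≢ 1 ✓]
3^5 ≡ 1 shows ord(3) | 5, strictly less than φ(11); not a primitive root.

No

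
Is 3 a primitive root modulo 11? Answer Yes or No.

φ(11) = 11 − 1 = 10 = 2 · 5.
An element g generates (Z/11Z)^× iff g^(10/q) ≢ 1 (mod 11) for each prime q ∈ {2, 5}.
3^5 ≡ 1 (mod 11)  [q = 2: ≡ 1 ✗]
3^2 ≡ 9 (mod 11)  [q = 5: ≢ 1 ✓]
The check at q = 2 fails, so 3 generates a proper subgroup.

No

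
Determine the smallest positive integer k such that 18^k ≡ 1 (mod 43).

By Lagrange's theorem, ord_43(18) divides φ(43) = 43 − 1 = 42 = 2 · 3 · 7.
Divisors of 42: 1, 2, 3, 6, 7, 14, 21, 42.
Test each divisor d:
18^1 ≡ 18
18^2 ≡ 23
18^3 ≡ 27
18^6 ≡ 41
18^7 ≡ 7
18^14 ≡ 6
18^21 ≡ 42
18^42 ≡ 1
Therefore the multiplicative order of 18 modulo 43 is 42.

42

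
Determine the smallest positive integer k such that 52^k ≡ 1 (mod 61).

10

Since 52 ∈ (Z/61Z)^×, its order divides φ(61) = 61 − 1 = 60 = 2^2 · 3 · 5.
Divisors of 60: 1, 2, 3, 4, 5, 6, 10, 12, 15, 20, 30, 60.
Check 52^d mod 61 for each divisor in increasing order:
52^1 ≡ 52 (mod 61)
52^2 ≡ 20 (mod 61)
52^3 ≡ 3 (mod 61)
52^4 ≡ 34 (mod 61)
52^5 ≡ 60 (mod 61)
52^6 ≡ 9 (mod 61)
52^10 ≡ 1 (mod 61) ✓
So ord_61(52) = 10.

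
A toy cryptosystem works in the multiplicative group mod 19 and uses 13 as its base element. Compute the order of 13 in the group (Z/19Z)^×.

18

The order of 13 must divide φ(19) = 19 − 1 = 18 = 2 · 3^2.
Divisors of 18: 1, 2, 3, 6, 9, 18.
Evaluate successive powers at the divisors of 18:
13^1 ≡ 13 (mod 19)
13^2 ≡ 17 (mod 19)
13^3 ≡ 12 (mod 19)
13^6 ≡ 11 (mod 19)
13^9 ≡ 18 (mod 19)
13^18 ≡ 1 (mod 19) ✓
The smallest such exponent is 18, so the order of 13 is 18.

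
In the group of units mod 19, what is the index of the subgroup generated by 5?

2

By Lagrange's theorem, ord_19(5) divides φ(19) = 19 − 1 = 18 = 2 · 3^2.
Divisors of 18: 1, 2, 3, 6, 9, 18.
Check 5^d mod 19 for each divisor in increasing order:
5^1 ≡ 5
5^2 ≡ 6
5^3 ≡ 11
5^6 ≡ 7
5^9 ≡ 1
The order of 5 is 9, so the subgroup it generates has 9 elements.
The index is φ(19) / ord(5) = 18 / 9 = 2.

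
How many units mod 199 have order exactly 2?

1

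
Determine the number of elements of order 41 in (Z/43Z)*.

φ(43) = 43 − 1 = 42 = 2 · 3 · 7.
(Z/43Z)^× is cyclic (|G| = 42); a cyclic group of order m has exactly φ(d) elements of each order d | m, and none otherwise.
Since 41 ∤ 42, the count is 0.

0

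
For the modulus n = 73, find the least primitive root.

φ(73) = 73 − 1 = 72 = 2^3 · 3^2.
Test candidates g = 2, 3, … against the prime factors q ∈ {2, 3} of φ(73): g is a generator iff g^(72/q) ≢ 1 for every such q.
g = 2: 2^36 ≡ 1 — hits 1, so not a primitive root.
g = 3: 3^36 ≡ 1 — hits 1, so not a primitive root.
g = 4: 4^36 ≡ 1 — hits 1, so not a primitive root.
g = 5: 5^36 ≡ 72; 5^24 ≡ 8 — none is 1, so 5 is a primitive root.
The smallest primitive root modulo 73 is 5.

5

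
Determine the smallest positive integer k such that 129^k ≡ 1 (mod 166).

82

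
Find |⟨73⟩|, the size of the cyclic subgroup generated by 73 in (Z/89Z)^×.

Since 73 ∈ (Z/89Z)^×, its order divides φ(89) = 89 − 1 = 88 = 2^3 · 11.
Divisors of 88: 1, 2, 4, 8, 11, 22, 44, 88.
Evaluate successive powers at the divisors of 88:
73^1 ≡ 73 (mod 89)
73^2 ≡ 78 (mod 89)
73^4 ≡ 32 (mod 89)
73^8 ≡ 45 (mod 89)
73^11 ≡ 88 (mod 89)
73^22 ≡ 1 (mod 89) ✓
The smallest such exponent is 22, so the order of 73 is 22.

22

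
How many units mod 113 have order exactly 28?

12

φ(113) = 113 − 1 = 112 = 2^4 · 7.
In a cyclic group of order 112, there are φ(d) elements of order d for each divisor d of 112, and zero for non-divisors.
28 = 2^2 · 7 divides 112, and φ(28) = 12.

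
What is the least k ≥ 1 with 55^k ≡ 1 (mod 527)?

The order of 55 must divide φ(527) = φ(17·31) = (17−1)·(31−1) = 16·30 = 480 = 2^5 · 3 · 5.
Divisors of 480: 1, 2, 3, 4, 5, 6, 8, 10, 12, 15, 16, 20, 24, 30, 32, 40, 48, 60, 80, 96, 120, 160, 240, 480.
Test each divisor d:
55^1 ≡ 55 (mod 527)
55^2 ≡ 390 (mod 527)
55^3 ≡ 370 (mod 527)
55^4 ≡ 324 (mod 527)
55^5 ≡ 429 (mod 527)
55^6 ≡ 407 (mod 527)
55^8 ≡ 103 (mod 527)
55^10 ≡ 118 (mod 527)
55^12 ≡ 171 (mod 527)
55^15 ≡ 30 (mod 527)
55^16 ≡ 69 (mod 527)
55^20 ≡ 222 (mod 527)
55^24 ≡ 256 (mod 527)
55^30 ≡ 373 (mod 527)
55^32 ≡ 18 (mod 527)
55^40 ≡ 273 (mod 527)
55^48 ≡ 188 (mod 527)
55^60 ≡ 1 (mod 527) ✓
Hence ord(55) = 60.

60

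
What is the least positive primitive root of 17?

3

φ(17) = 17 − 1 = 16 = 2^4.
Test candidates g = 2, 3, … against the prime factors q ∈ {2} of φ(17): g is a generator iff g^(16/q) ≢ 1 for every such q.
g = 2: 2^8 ≡ 1 — hits 1, so not a primitive root.
g = 3: 3^8 ≡ 16 — none is 1, so 3 is a primitive root.
Hence the least primitive root of 17 is 3.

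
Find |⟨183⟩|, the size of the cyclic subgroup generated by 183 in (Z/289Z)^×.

68

By Lagrange's theorem, ord_289(183) divides φ(289) = φ(17^2) = 17·(17−1) = 272 = 2^4 · 17.
Divisors of 272: 1, 2, 4, 8, 16, 17, 34, 68, 136, 272.
Evaluate successive powers at the divisors of 272:
183^1 ≡ 183
183^2 ≡ 254
183^4 ≡ 69
183^8 ≡ 137
183^16 ≡ 273
183^17 ≡ 251
183^34 ≡ 288
183^68 ≡ 1
Hence ord(183) = 68.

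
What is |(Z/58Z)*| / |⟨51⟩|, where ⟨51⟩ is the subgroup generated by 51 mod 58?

2

By Lagrange's theorem, ord_58(51) divides φ(58) = φ(2)·φ(29) = 1·28 = 28 = 2^2 · 7.
Divisors of 28: 1, 2, 4, 7, 14, 28.
Compute 51^d (mod 58) for the divisors d until we hit 1:
51^1 ≡ 51
51^2 ≡ 49
51^4 ≡ 23
51^7 ≡ 57
51^14 ≡ 1
Thus |⟨51⟩| = ord(51) = 14.
The index is φ(58) / ord(51) = 28 / 14 = 2.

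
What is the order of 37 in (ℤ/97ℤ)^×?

96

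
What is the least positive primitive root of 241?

7

φ(241) = 241 − 1 = 240 = 2^4 · 3 · 5.
Test candidates g = 2, 3, … against the prime factors q ∈ {2, 3, 5} of φ(241): g is a generator iff g^(240/q) ≢ 1 for every such q.
g = 2: 2^120 ≡ 1 — hits 1, so not a primitive root.
g = 3: 3^120 ≡ 1 — hits 1, so not a primitive root.
g = 4: 4^120 ≡ 1 — hits 1, so not a primitive root.
g = 5: 5^120 ≡ 1 — hits 1, so not a primitive root.
g = 6: 6^120 ≡ 1 — hits 1, so not a primitive root.
g = 7: 7^120 ≡ 240; 7^80 ≡ 15; 7^48 ≡ 91 — none is 1, so 7 is a primitive root.
Hence the least primitive root of 241 is 7.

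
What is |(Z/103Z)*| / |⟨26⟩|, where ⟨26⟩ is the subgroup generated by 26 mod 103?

2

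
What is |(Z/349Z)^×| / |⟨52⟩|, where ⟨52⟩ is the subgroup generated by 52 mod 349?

The order of 52 must divide φ(349) = 349 − 1 = 348 = 2^2 · 3 · 29.
Divisors of 348: 1, 2, 3, 4, 6, 12, 29, 58, 87, 116, 174, 348.
Check 52^d mod 349 for each divisor in increasing order:
52^1 ≡ 52
52^2 ≡ 261
52^3 ≡ 310
52^4 ≡ 66
52^6 ≡ 125
52^12 ≡ 269
52^29 ≡ 136
52^58 ≡ 348
52^87 ≡ 213
52^116 ≡ 1
So ord_349(52) = 116, hence |⟨52⟩| = 116.
[(Z/349Z)^× : ⟨52⟩] = 348/116 = 3.

3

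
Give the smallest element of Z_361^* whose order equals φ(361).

2

φ(361) = φ(19^2) = 19·(19−1) = 342 = 2 · 3^2 · 19.
g is a primitive root iff g^(342/q) ≢ 1 (mod 361) for each prime q ∈ {2, 3, 19}.
g = 2: 2^171 ≡ 360; 2^114 ≡ 292; 2^18 ≡ 58 — none is 1, so 2 is a primitive root.
The smallest primitive root modulo 361 is 2.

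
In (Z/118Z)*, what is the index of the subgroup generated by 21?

By Lagrange's theorem, ord_118(21) divides φ(118) = φ(2)·φ(59) = 1·58 = 58 = 2 · 29.
Divisors of 58: 1, 2, 29, 58.
Compute 21^d (mod 118) for the divisors d until we hit 1:
21^1 ≡ 21 (mod 118)
21^2 ≡ 87 (mod 118)
21^29 ≡ 1 (mod 118) ✓
So ord_118(21) = 29, hence |⟨21⟩| = 29.
Index = |(Z/118Z)^×| / |⟨21⟩| = 58 / 29 = 2.

2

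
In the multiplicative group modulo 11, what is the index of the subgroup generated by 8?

The order of 8 must divide φ(11) = 11 − 1 = 10 = 2 · 5.
Divisors of 10: 1, 2, 5, 10.
Check 8^d mod 11 for each divisor in increasing order:
8^1 ≡ 8 (mod 11)
8^2 ≡ 9 (mod 11)
8^5 ≡ 10 (mod 11)
8^10 ≡ 1 (mod 11) ✓
The order of 8 is 10, so the subgroup it generates has 10 elements.
Index = |(Z/11Z)^×| / |⟨8⟩| = 10 / 10 = 1.

1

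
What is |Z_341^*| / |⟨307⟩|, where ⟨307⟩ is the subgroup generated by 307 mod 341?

10

ord(307) | φ(341) = φ(11·31) = (11−1)·(31−1) = 10·30 = 300 = 2^2 · 3 · 5^2.
Divisors of 300: 1, 2, 3, 4, 5, 6, 10, 12, 15, 20, 25, 30, 50, 60, 75, 100, 150, 300.
Compute 307^d (mod 341) for the divisors d until we hit 1:
307^1 ≡ 307
307^2 ≡ 133
307^3 ≡ 252
307^4 ≡ 298
307^5 ≡ 98
307^6 ≡ 78
307^10 ≡ 56
307^12 ≡ 287
307^15 ≡ 32
307^20 ≡ 67
307^25 ≡ 87
307^30 ≡ 1
Thus |⟨307⟩| = ord(307) = 30.
[(Z/341Z)^× : ⟨307⟩] = 300/30 = 10.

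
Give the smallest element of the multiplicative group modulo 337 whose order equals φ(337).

φ(337) = 337 − 1 = 336 = 2^4 · 3 · 7.
Test candidates g = 2, 3, … against the prime factors q ∈ {2, 3, 7} of φ(337): g is a generator iff g^(336/q) ≢ 1 for every such q.
g = 2: 2^168 ≡ 1 — hits 1, so not a primitive root.
g = 3: 3^168 ≡ 1 — hits 1, so not a primitive root.
g = 4: 4^168 ≡ 1 — hits 1, so not a primitive root.
g = 5: 5^168 ≡ 336; 5^112 ≡ 1 — hits 1, so not a primitive root.
g = 6: 6^168 ≡ 1 — hits 1, so not a primitive root.
g = 7: 7^168 ≡ 1 — hits 1, so not a primitive root.
g = 8: 8^168 ≡ 1 — hits 1, so not a primitive root.
g = 9: 9^168 ≡ 1 — hits 1, so not a primitive root.
g = 10: 10^168 ≡ 336; 10^112 ≡ 128; 10^48 ≡ 175 — none is 1, so 10 is a primitive root.
So 10 is the smallest generator of (Z/337Z)^×.

10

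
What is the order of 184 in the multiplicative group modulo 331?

Since 184 ∈ (Z/331Z)^×, its order divides φ(331) = 331 − 1 = 330 = 2 · 3 · 5 · 11.
Divisors of 330: 1, 2, 3, 5, 6, 10, 11, 15, 22, 30, 33, 55, 66, 110, 165, 330.
Evaluate successive powers at the divisors of 330:
184^1 ≡ 184
184^2 ≡ 94
184^3 ≡ 84
184^5 ≡ 283
184^6 ≡ 105
184^10 ≡ 318
184^11 ≡ 256
184^15 ≡ 293
184^22 ≡ 329
184^30 ≡ 120
184^33 ≡ 150
184^55 ≡ 31
184^66 ≡ 323
184^110 ≡ 299
184^165 ≡ 1
Hence ord(184) = 165.

165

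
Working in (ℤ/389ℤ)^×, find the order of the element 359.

194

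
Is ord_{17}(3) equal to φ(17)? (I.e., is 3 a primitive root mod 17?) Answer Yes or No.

φ(17) = 17 − 1 = 16 = 2^4.
3 is a primitive root mod 17 iff 3^(φ(17)/q) ≢ 1 for every prime q | φ(17), i.e. q ∈ {2}.
3^8 ≡ 16 (mod 17)  [q = 2: ≢ 1 ✓]
All checks pass, so 3 has order 16 and is a primitive root modulo 17.

Yes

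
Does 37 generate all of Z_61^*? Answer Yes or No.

No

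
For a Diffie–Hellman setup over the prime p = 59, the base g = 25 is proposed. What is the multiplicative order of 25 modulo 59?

ord(25) | φ(59) = 59 − 1 = 58 = 2 · 29.
Divisors of 58: 1, 2, 29, 58.
Check 25^d mod 59 for each divisor in increasing order:
25^1 ≡ 25 (mod 59)
25^2 ≡ 35 (mod 59)
25^29 ≡ 1 (mod 59) ✓
Hence ord(25) = 29.

29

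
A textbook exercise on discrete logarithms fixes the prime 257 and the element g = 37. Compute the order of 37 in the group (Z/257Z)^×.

Since 37 ∈ (Z/257Z)^×, its order divides φ(257) = 257 − 1 = 256 = 2^8.
Divisors of 256: 1, 2, 4, 8, 16, 32, 64, 128, 256.
Evaluate successive powers at the divisors of 256:
37^1 ≡ 37
37^2 ≡ 84
37^4 ≡ 117
37^8 ≡ 68
37^16 ≡ 255
37^32 ≡ 4
37^64 ≡ 16
37^128 ≡ 256
37^256 ≡ 1
Hence ord(37) = 256.

256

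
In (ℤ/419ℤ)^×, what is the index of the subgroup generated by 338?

1

By Lagrange's theorem, ord_419(338) divides φ(419) = 419 − 1 = 418 = 2 · 11 · 19.
Divisors of 418: 1, 2, 11, 19, 22, 38, 209, 418.
Compute 338^d (mod 419) for the divisors d until we hit 1:
338^1 ≡ 338 (mod 419)
338^2 ≡ 276 (mod 419)
338^11 ≡ 372 (mod 419)
338^19 ≡ 317 (mod 419)
338^22 ≡ 114 (mod 419)
338^38 ≡ 348 (mod 419)
338^209 ≡ 418 (mod 419)
338^418 ≡ 1 (mod 419) ✓
The order of 338 is 418, so the subgroup it generates has 418 elements.
Index = |(Z/419Z)^×| / |⟨338⟩| = 418 / 418 = 1.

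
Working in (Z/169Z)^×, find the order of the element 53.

By Lagrange's theorem, ord_169(53) divides φ(169) = φ(13^2) = 13·(13−1) = 156 = 2^2 · 3 · 13.
Divisors of 156: 1, 2, 3, 4, 6, 12, 13, 26, 39, 52, 78, 156.
Check 53^d mod 169 for each divisor in increasing order:
53^1 ≡ 53 (mod 169)
53^2 ≡ 105 (mod 169)
53^3 ≡ 157 (mod 169)
53^4 ≡ 40 (mod 169)
53^6 ≡ 144 (mod 169)
53^12 ≡ 118 (mod 169)
53^13 ≡ 1 (mod 169) ✓
Hence ord(53) = 13.

13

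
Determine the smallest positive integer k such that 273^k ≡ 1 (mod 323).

3

By Lagrange's theorem, ord_323(273) divides φ(323) = φ(17·19) = (17−1)·(19−1) = 16·18 = 288 = 2^5 · 3^2.
Divisors of 288: 1, 2, 3, 4, 6, 8, 9, 12, 16, 18, 24, 32, 36, 48, 72, 96, 144, 288.
Evaluate successive powers at the divisors of 288:
273^1 ≡ 273 (mod 323)
273^2 ≡ 239 (mod 323)
273^3 ≡ 1 (mod 323) ✓
So ord_323(273) = 3.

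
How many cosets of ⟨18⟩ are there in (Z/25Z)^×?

By Lagrange's theorem, ord_25(18) divides φ(25) = φ(5^2) = 5·(5−1) = 20 = 2^2 · 5.
Divisors of 20: 1, 2, 4, 5, 10, 20.
Compute 18^d (mod 25) for the divisors d until we hit 1:
18^1 ≡ 18
18^2 ≡ 24
18^4 ≡ 1
So ord_25(18) = 4, hence |⟨18⟩| = 4.
Index = |(Z/25Z)^×| / |⟨18⟩| = 20 / 4 = 5.

5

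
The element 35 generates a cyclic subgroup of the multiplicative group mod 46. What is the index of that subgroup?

2

ord(35) | φ(46) = φ(2)·φ(23) = 1·22 = 22 = 2 · 11.
Divisors of 22: 1, 2, 11, 22.
Test each divisor d:
35^1 ≡ 35 (mod 46)
35^2 ≡ 29 (mod 46)
35^11 ≡ 1 (mod 46) ✓
So ord_46(35) = 11, hence |⟨35⟩| = 11.
The index is φ(46) / ord(35) = 22 / 11 = 2.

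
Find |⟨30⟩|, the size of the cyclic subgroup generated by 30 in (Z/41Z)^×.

40

By Lagrange's theorem, ord_41(30) divides φ(41) = 41 − 1 = 40 = 2^3 · 5.
Divisors of 40: 1, 2, 4, 5, 8, 10, 20, 40.
Check 30^d mod 41 for each divisor in increasing order:
30^1 ≡ 30 (mod 41)
30^2 ≡ 39 (mod 41)
30^4 ≡ 4 (mod 41)
30^5 ≡ 38 (mod 41)
30^8 ≡ 16 (mod 41)
30^10 ≡ 9 (mod 41)
30^20 ≡ 40 (mod 41)
30^40 ≡ 1 (mod 41) ✓
Hence ord(30) = 40.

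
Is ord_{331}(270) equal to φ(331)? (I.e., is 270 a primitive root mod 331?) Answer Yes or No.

φ(331) = 331 − 1 = 330 = 2 · 3 · 5 · 11.
It suffices to check that the order of 270 is not a proper divisor of 330: compute 270^(330/q) for q ∈ {2, 3, 5, 11}.
270^165 ≡ 1 (mod 331)  [q = 2: ≡ 1 ✗]
270^110 ≡ 1 (mod 331)  [q = 3: ≡ 1 ✗]
270^66 ≡ 1 (mod 331)  [q = 5: ≡ 1 ✗]
270^30 ≡ 74 (mod 331)  [q = 11: ≢ 1 ✓]
The check at q = 2 fails, so 270 generates a proper subgroup.

No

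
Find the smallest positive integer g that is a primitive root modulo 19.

2

φ(19) = 19 − 1 = 18 = 2 · 3^2.
Test candidates g = 2, 3, … against the prime factors q ∈ {2, 3} of φ(19): g is a generator iff g^(18/q) ≢ 1 for every such q.
g = 2: 2^9 ≡ 18; 2^6 ≡ 7 — none is 1, so 2 is a primitive root.
So 2 is the smallest generator of (Z/19Z)^×.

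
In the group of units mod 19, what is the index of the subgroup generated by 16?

2

Since 16 ∈ (Z/19Z)^×, its order divides φ(19) = 19 − 1 = 18 = 2 · 3^2.
Divisors of 18: 1, 2, 3, 6, 9, 18.
Check 16^d mod 19 for each divisor in increasing order:
16^1 ≡ 16
16^2 ≡ 9
16^3 ≡ 11
16^6 ≡ 7
16^9 ≡ 1
The order of 16 is 9, so the subgroup it generates has 9 elements.
The index is φ(19) / ord(16) = 18 / 9 = 2.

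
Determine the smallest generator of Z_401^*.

3

φ(401) = 401 − 1 = 400 = 2^4 · 5^2.
Test candidates g = 2, 3, … against the prime factors q ∈ {2, 5} of φ(401): g is a generator iff g^(400/q) ≢ 1 for every such q.
g = 2: 2^200 ≡ 1 — hits 1, so not a primitive root.
g = 3: 3^200 ≡ 400; 3^80 ≡ 72 — none is 1, so 3 is a primitive root.
The smallest primitive root modulo 401 is 3.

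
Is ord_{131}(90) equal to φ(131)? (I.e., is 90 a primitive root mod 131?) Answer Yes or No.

Yes

φ(131) = 131 − 1 = 130 = 2 · 5 · 13.
It suffices to check that the order of 90 is not a proper divisor of 130: compute 90^(130/q) for q ∈ {2, 5, 13}.
90^65 ≡ 130 (mod 131)  [q = 2: ≢ 1 ✓]
90^26 ≡ 53 (mod 131)  [q = 5: ≢ 1 ✓]
90^10 ≡ 39 (mod 131)  [q = 13: ≢ 1 ✓]
Every test exponent gives a nontrivial residue, hence 90 generates the full group.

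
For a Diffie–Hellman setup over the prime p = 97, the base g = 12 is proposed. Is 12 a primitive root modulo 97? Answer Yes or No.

No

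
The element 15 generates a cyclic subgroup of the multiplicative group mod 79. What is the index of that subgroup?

3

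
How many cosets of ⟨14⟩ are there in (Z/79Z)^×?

Since 14 ∈ (Z/79Z)^×, its order divides φ(79) = 79 − 1 = 78 = 2 · 3 · 13.
Divisors of 78: 1, 2, 3, 6, 13, 26, 39, 78.
Compute 14^d (mod 79) for the divisors d until we hit 1:
14^1 ≡ 14 (mod 79)
14^2 ≡ 38 (mod 79)
14^3 ≡ 58 (mod 79)
14^6 ≡ 46 (mod 79)
14^13 ≡ 78 (mod 79)
14^26 ≡ 1 (mod 79) ✓
Thus |⟨14⟩| = ord(14) = 26.
The index is φ(79) / ord(14) = 78 / 26 = 3.

3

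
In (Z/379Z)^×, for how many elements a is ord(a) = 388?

φ(379) = 379 − 1 = 378 = 2 · 3^3 · 7.
(Z/379Z)^× is cyclic (|G| = 378); a cyclic group of order m has exactly φ(d) elements of each order d | m, and none otherwise.
Since 388 ∤ 378, the count is 0.

0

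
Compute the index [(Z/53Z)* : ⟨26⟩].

ord(26) | φ(53) = 53 − 1 = 52 = 2^2 · 13.
Divisors of 52: 1, 2, 4, 13, 26, 52.
Compute 26^d (mod 53) for the divisors d until we hit 1:
26^1 ≡ 26 (mod 53)
26^2 ≡ 40 (mod 53)
26^4 ≡ 10 (mod 53)
26^13 ≡ 30 (mod 53)
26^26 ≡ 52 (mod 53)
26^52 ≡ 1 (mod 53) ✓
The order of 26 is 52, so the subgroup it generates has 52 elements.
Index = |(Z/53Z)^×| / |⟨26⟩| = 52 / 52 = 1.

1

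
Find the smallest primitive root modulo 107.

2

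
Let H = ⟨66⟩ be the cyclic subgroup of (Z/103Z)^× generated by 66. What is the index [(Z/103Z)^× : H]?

6

By Lagrange's theorem, ord_103(66) divides φ(103) = 103 − 1 = 102 = 2 · 3 · 17.
Divisors of 102: 1, 2, 3, 6, 17, 34, 51, 102.
Check 66^d mod 103 for each divisor in increasing order:
66^1 ≡ 66 (mod 103)
66^2 ≡ 30 (mod 103)
66^3 ≡ 23 (mod 103)
66^6 ≡ 14 (mod 103)
66^17 ≡ 1 (mod 103) ✓
Thus |⟨66⟩| = ord(66) = 17.
The index is φ(103) / ord(66) = 102 / 17 = 6.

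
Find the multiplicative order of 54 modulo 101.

Since 54 ∈ (Z/101Z)^×, its order divides φ(101) = 101 − 1 = 100 = 2^2 · 5^2.
Divisors of 100: 1, 2, 4, 5, 10, 20, 25, 50, 100.
Check 54^d mod 101 for each divisor in increasing order:
54^1 ≡ 54
54^2 ≡ 88
54^4 ≡ 68
54^5 ≡ 36
54^10 ≡ 84
54^20 ≡ 87
54^25 ≡ 1
So ord_101(54) = 25.

25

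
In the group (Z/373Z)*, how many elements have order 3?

2

φ(373) = 373 − 1 = 372 = 2^2 · 3 · 31.
Since (Z/373Z)^× is cyclic of order 372, the number of elements of order d is φ(d) when d | 372 and 0 otherwise.
3 | 372, and φ(3) = 3 − 1 = 2.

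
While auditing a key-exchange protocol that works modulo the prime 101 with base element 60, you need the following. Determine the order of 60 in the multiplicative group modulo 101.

20

The order of 60 must divide φ(101) = 101 − 1 = 100 = 2^2 · 5^2.
Divisors of 100: 1, 2, 4, 5, 10, 20, 25, 50, 100.
Test each divisor d:
60^1 ≡ 60
60^2 ≡ 65
60^4 ≡ 84
60^5 ≡ 91
60^10 ≡ 100
60^20 ≡ 1
Hence ord(60) = 20.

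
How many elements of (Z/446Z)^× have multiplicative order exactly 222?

72

φ(446) = φ(2)·φ(223) = 1·222 = 222 = 2 · 3 · 37.
In a cyclic group of order 222, there are φ(d) elements of order d for each divisor d of 222, and zero for non-divisors.
222 = 2 · 3 · 37 divides 222, and φ(222) = 72.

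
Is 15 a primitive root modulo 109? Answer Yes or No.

φ(109) = 109 − 1 = 108 = 2^2 · 3^3.
Test 15^(108/q) mod 109 for each prime factor q of 108:
15^54 ≡ 1 (mod 109)  [q = 2: ≡ 1 ✗]
15^36 ≡ 45 (mod 109)  [q = 3: ≢ 1 ✓]
The check at q = 2 fails, so 15 generates a proper subgroup.

No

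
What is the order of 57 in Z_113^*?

ord(57) | φ(113) = 113 − 1 = 112 = 2^4 · 7.
Divisors of 112: 1, 2, 4, 7, 8, 14, 16, 28, 56, 112.
Check 57^d mod 113 for each divisor in increasing order:
57^1 ≡ 57
57^2 ≡ 85
57^4 ≡ 106
57^7 ≡ 98
57^8 ≡ 49
57^14 ≡ 112
57^16 ≡ 28
57^28 ≡ 1
So ord_113(57) = 28.

28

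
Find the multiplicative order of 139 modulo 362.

By Lagrange's theorem, ord_362(139) divides φ(362) = φ(2)·φ(181) = 1·180 = 180 = 2^2 · 3^2 · 5.
Divisors of 180: 1, 2, 3, 4, 5, 6, 9, 10, 12, 15, 18, 20, 30, 36, 45, 60, 90, 180.
Compute 139^d (mod 362) for the divisors d until we hit 1:
139^1 ≡ 139 (mod 362)
139^2 ≡ 135 (mod 362)
139^3 ≡ 303 (mod 362)
139^4 ≡ 125 (mod 362)
139^5 ≡ 361 (mod 362)
139^6 ≡ 223 (mod 362)
139^9 ≡ 237 (mod 362)
139^10 ≡ 1 (mod 362) ✓
Hence ord(139) = 10.

10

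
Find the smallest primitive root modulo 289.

3

φ(289) = φ(17^2) = 17·(17−1) = 272 = 2^4 · 17.
Test candidates g = 2, 3, … against the prime factors q ∈ {2, 17} of φ(289): g is a generator iff g^(272/q) ≢ 1 for every such q.
g = 2: 2^136 ≡ 1 — hits 1, so not a primitive root.
g = 3: 3^136 ≡ 288; 3^16 ≡ 171 — none is 1, so 3 is a primitive root.
So 3 is the smallest generator of (Z/289Z)^×.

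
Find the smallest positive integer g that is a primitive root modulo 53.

2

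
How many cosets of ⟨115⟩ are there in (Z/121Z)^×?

ord(115) | φ(121) = φ(11^2) = 11·(11−1) = 110 = 2 · 5 · 11.
Divisors of 110: 1, 2, 5, 10, 11, 22, 55, 110.
Check 115^d mod 121 for each divisor in increasing order:
115^1 ≡ 115
115^2 ≡ 36
115^5 ≡ 89
115^10 ≡ 56
115^11 ≡ 27
115^22 ≡ 3
115^55 ≡ 1
The order of 115 is 55, so the subgroup it generates has 55 elements.
Index = |(Z/121Z)^×| / |⟨115⟩| = 110 / 55 = 2.

2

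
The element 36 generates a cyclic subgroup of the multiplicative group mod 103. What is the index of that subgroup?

2

The order of 36 must divide φ(103) = 103 − 1 = 102 = 2 · 3 · 17.
Divisors of 102: 1, 2, 3, 6, 17, 34, 51, 102.
Evaluate successive powers at the divisors of 102:
36^1 ≡ 36 (mod 103)
36^2 ≡ 60 (mod 103)
36^3 ≡ 100 (mod 103)
36^6 ≡ 9 (mod 103)
36^17 ≡ 46 (mod 103)
36^34 ≡ 56 (mod 103)
36^51 ≡ 1 (mod 103) ✓
The order of 36 is 51, so the subgroup it generates has 51 elements.
[(Z/103Z)^× : ⟨36⟩] = 102/51 = 2.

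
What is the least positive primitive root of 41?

φ(41) = 41 − 1 = 40 = 2^3 · 5.
g is a primitive root iff g^(40/q) ≢ 1 (mod 41) for each prime q ∈ {2, 5}.
g = 2: 2^20 ≡ 1 — hits 1, so not a primitive root.
g = 3: 3^20 ≡ 40; 3^8 ≡ 1 — hits 1, so not a primitive root.
g = 4: 4^20 ≡ 1 — hits 1, so not a primitive root.
g = 5: 5^20 ≡ 1 — hits 1, so not a primitive root.
g = 6: 6^20 ≡ 40; 6^8 ≡ 10 — none is 1, so 6 is a primitive root.
So 6 is the smallest generator of (Z/41Z)^×.

6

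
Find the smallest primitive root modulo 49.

3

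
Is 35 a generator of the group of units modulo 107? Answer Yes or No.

No

φ(107) = 107 − 1 = 106 = 2 · 53.
It suffices to check that the order of 35 is not a proper divisor of 106: compute 35^(106/q) for q ∈ {2, 53}.
35^53 ≡ 1 (mod 107)  [q = 2: ≡ 1 ✗]
35^2 ≡ 48 (mod 107)  [q = 53: ≢ 1 ✓]
The check at q = 2 fails, so 35 generates a proper subgroup.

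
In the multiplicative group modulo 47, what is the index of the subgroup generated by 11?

1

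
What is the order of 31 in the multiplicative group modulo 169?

The order of 31 must divide φ(169) = φ(13^2) = 13·(13−1) = 156 = 2^2 · 3 · 13.
Divisors of 156: 1, 2, 3, 4, 6, 12, 13, 26, 39, 52, 78, 156.
Compute 31^d (mod 169) for the divisors d until we hit 1:
31^1 ≡ 31
31^2 ≡ 116
31^3 ≡ 47
31^4 ≡ 105
31^6 ≡ 12
31^12 ≡ 144
31^13 ≡ 70
31^26 ≡ 168
31^39 ≡ 99
31^52 ≡ 1
Hence ord(31) = 52.

52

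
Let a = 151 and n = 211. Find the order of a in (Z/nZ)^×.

35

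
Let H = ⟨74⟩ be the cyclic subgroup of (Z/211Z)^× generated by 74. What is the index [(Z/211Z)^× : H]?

7

By Lagrange's theorem, ord_211(74) divides φ(211) = 211 − 1 = 210 = 2 · 3 · 5 · 7.
Divisors of 210: 1, 2, 3, 5, 6, 7, 10, 14, 15, 21, 30, 35, 42, 70, 105, 210.
Check 74^d mod 211 for each divisor in increasing order:
74^1 ≡ 74 (mod 211)
74^2 ≡ 201 (mod 211)
74^3 ≡ 104 (mod 211)
74^5 ≡ 15 (mod 211)
74^6 ≡ 55 (mod 211)
74^7 ≡ 61 (mod 211)
74^10 ≡ 14 (mod 211)
74^14 ≡ 134 (mod 211)
74^15 ≡ 210 (mod 211)
74^21 ≡ 156 (mod 211)
74^30 ≡ 1 (mod 211) ✓
The order of 74 is 30, so the subgroup it generates has 30 elements.
[(Z/211Z)^× : ⟨74⟩] = 210/30 = 7.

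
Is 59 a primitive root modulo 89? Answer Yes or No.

Yes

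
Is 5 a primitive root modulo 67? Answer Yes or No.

φ(67) = 67 − 1 = 66 = 2 · 3 · 11.
An element g generates (Z/67Z)^× iff g^(66/q) ≢ 1 (mod 67) for each prime q ∈ {2, 3, 11}.
5^33 ≡ 66 (mod 67)  [q = 2: ≢ 1 ✓]
5^22 ≡ 1 (mod 67)  [q = 3: ≡ 1 ✗]
5^6 ≡ 14 (mod 67)  [q = 11: ≢ 1 ✓]
Since 5^22 ≡ 1, the order of 5 divides 22 < 66, so 5 is not a primitive root.

No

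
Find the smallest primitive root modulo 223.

φ(223) = 223 − 1 = 222 = 2 · 3 · 37.
g is a primitive root iff g^(222/q) ≢ 1 (mod 223) for each prime q ∈ {2, 3, 37}.
g = 2: 2^111 ≡ 1 — hits 1, so not a primitive root.
g = 3: 3^111 ≡ 222; 3^74 ≡ 183; 3^6 ≡ 60 — none is 1, so 3 is a primitive root.
The smallest primitive root modulo 223 is 3.

3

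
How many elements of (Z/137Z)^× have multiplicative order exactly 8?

4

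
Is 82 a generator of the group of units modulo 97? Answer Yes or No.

Yes

φ(97) = 97 − 1 = 96 = 2^5 · 3.
82 is a primitive root mod 97 iff 82^(φ(97)/q) ≢ 1 for every prime q | φ(97), i.e. q ∈ {2, 3}.
82^48 ≡ 96 (mod 97)  [q = 2: ≢ 1 ✓]
82^32 ≡ 61 (mod 97)  [q = 3: ≢ 1 ✓]
None equal 1, so ord_97(82) = 96: 82 is a primitive root.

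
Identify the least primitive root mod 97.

5

φ(97) = 97 − 1 = 96 = 2^5 · 3.
g is a primitive root iff g^(96/q) ≢ 1 (mod 97) for each prime q ∈ {2, 3}.
g = 2: 2^48 ≡ 1 — hits 1, so not a primitive root.
g = 3: 3^48 ≡ 1 — hits 1, so not a primitive root.
g = 4: 4^48 ≡ 1 — hits 1, so not a primitive root.
g = 5: 5^48 ≡ 96; 5^32 ≡ 35 — none is 1, so 5 is a primitive root.
Hence the least primitive root of 97 is 5.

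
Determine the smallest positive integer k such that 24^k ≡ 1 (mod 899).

The order of 24 must divide φ(899) = φ(29·31) = (29−1)·(31−1) = 28·30 = 840 = 2^3 · 3 · 5 · 7.
Divisors of 840: 1, 2, 3, 4, 5, 6, 7, 8, 10, 12, 14, 15, 20, 21, 24, 28, 30, 35, 40, 42, 56, 60, 70, 84, 105, 120, 140, 168, 210, 280, 420, 840.
Evaluate successive powers at the divisors of 840:
24^1 ≡ 24 (mod 899)
24^2 ≡ 576 (mod 899)
24^3 ≡ 339 (mod 899)
24^4 ≡ 45 (mod 899)
24^5 ≡ 181 (mod 899)
24^6 ≡ 748 (mod 899)
24^7 ≡ 871 (mod 899)
24^8 ≡ 227 (mod 899)
24^10 ≡ 397 (mod 899)
24^12 ≡ 326 (mod 899)
24^14 ≡ 784 (mod 899)
24^15 ≡ 836 (mod 899)
24^20 ≡ 284 (mod 899)
24^21 ≡ 523 (mod 899)
24^24 ≡ 194 (mod 899)
24^28 ≡ 639 (mod 899)
24^30 ≡ 373 (mod 899)
24^35 ≡ 88 (mod 899)
24^40 ≡ 645 (mod 899)
24^42 ≡ 233 (mod 899)
24^56 ≡ 175 (mod 899)
24^60 ≡ 683 (mod 899)
24^70 ≡ 552 (mod 899)
24^84 ≡ 349 (mod 899)
24^105 ≡ 30 (mod 899)
24^120 ≡ 807 (mod 899)
24^140 ≡ 842 (mod 899)
24^168 ≡ 436 (mod 899)
24^210 ≡ 1 (mod 899) ✓
Hence ord(24) = 210.

210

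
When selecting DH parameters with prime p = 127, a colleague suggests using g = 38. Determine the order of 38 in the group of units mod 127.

ord(38) | φ(127) = 127 − 1 = 126 = 2 · 3^2 · 7.
Divisors of 126: 1, 2, 3, 6, 7, 9, 14, 18, 21, 42, 63, 126.
Check 38^d mod 127 for each divisor in increasing order:
38^1 ≡ 38 (mod 127)
38^2 ≡ 47 (mod 127)
38^3 ≡ 8 (mod 127)
38^6 ≡ 64 (mod 127)
38^7 ≡ 19 (mod 127)
38^9 ≡ 4 (mod 127)
38^14 ≡ 107 (mod 127)
38^18 ≡ 16 (mod 127)
38^21 ≡ 1 (mod 127) ✓
The smallest such exponent is 21, so the order of 38 is 21.

21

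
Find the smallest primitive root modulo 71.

7

φ(71) = 71 − 1 = 70 = 2 · 5 · 7.
g is a primitive root iff g^(70/q) ≢ 1 (mod 71) for each prime q ∈ {2, 5, 7}.
g = 2: 2^35 ≡ 1 — hits 1, so not a primitive root.
g = 3: 3^35 ≡ 1 — hits 1, so not a primitive root.
g = 4: 4^35 ≡ 1 — hits 1, so not a primitive root.
g = 5: 5^35 ≡ 1 — hits 1, so not a primitive root.
g = 6: 6^35 ≡ 1 — hits 1, so not a primitive root.
g = 7: 7^35 ≡ 70; 7^14 ≡ 54; 7^10 ≡ 45 — none is 1, so 7 is a primitive root.
Hence the least primitive root of 71 is 7.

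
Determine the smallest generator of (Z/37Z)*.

2

φ(37) = 37 − 1 = 36 = 2^2 · 3^2.
g is a primitive root iff g^(36/q) ≢ 1 (mod 37) for each prime q ∈ {2, 3}.
g = 2: 2^18 ≡ 36; 2^12 ≡ 26 — none is 1, so 2 is a primitive root.
The smallest primitive root modulo 37 is 2.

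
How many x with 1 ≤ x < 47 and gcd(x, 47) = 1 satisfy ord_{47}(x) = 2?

1

φ(47) = 47 − 1 = 46 = 2 · 23.
In a cyclic group of order 46, there are φ(d) elements of order d for each divisor d of 46, and zero for non-divisors.
2 | 46, and φ(2) = 2 − 1 = 1.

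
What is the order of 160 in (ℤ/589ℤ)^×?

The order of 160 must divide φ(589) = φ(19·31) = (19−1)·(31−1) = 18·30 = 540 = 2^2 · 3^3 · 5.
Divisors of 540: 1, 2, 3, 4, 5, 6, 9, 10, 12, 15, 18, 20, 27, 30, 36, 45, 54, 60, 90, 108, 135, 180, 270, 540.
Test each divisor d:
160^1 ≡ 160
160^2 ≡ 273
160^3 ≡ 94
160^4 ≡ 315
160^5 ≡ 335
160^6 ≡ 1
Hence ord(160) = 6.

6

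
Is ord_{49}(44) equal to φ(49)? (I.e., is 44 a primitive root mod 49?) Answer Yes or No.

φ(49) = φ(7^2) = 7·(7−1) = 42 = 2 · 3 · 7.
Test 44^(42/q) mod 49 for each prime factor q of 42:
44^21 ≡ 1 (mod 49)  [q = 2: ≡ 1 ✗]
44^14 ≡ 18 (mod 49)  [q = 3: ≢ 1 ✓]
44^6 ≡ 43 (mod 49)  [q = 7: ≢ 1 ✓]
Since 44^21 ≡ 1, the order of 44 divides 21 < 42, so 44 is not a primitive root.

No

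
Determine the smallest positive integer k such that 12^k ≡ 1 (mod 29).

The order of 12 must divide φ(29) = 29 − 1 = 28 = 2^2 · 7.
Divisors of 28: 1, 2, 4, 7, 14, 28.
Evaluate successive powers at the divisors of 28:
12^1 ≡ 12 (mod 29)
12^2 ≡ 28 (mod 29)
12^4 ≡ 1 (mod 29) ✓
So ord_29(12) = 4.

4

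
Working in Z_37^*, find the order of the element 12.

9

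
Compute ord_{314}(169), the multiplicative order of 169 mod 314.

ord(169) | φ(314) = φ(2)·φ(157) = 1·156 = 156 = 2^2 · 3 · 13.
Divisors of 156: 1, 2, 3, 4, 6, 12, 13, 26, 39, 52, 78, 156.
Test each divisor d:
169^1 ≡ 169 (mod 314)
169^2 ≡ 301 (mod 314)
169^3 ≡ 1 (mod 314) ✓
Hence ord(169) = 3.

3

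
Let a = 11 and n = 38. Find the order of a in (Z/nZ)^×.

ord(11) | φ(38) = φ(2)·φ(19) = 1·18 = 18 = 2 · 3^2.
Divisors of 18: 1, 2, 3, 6, 9, 18.
Check 11^d mod 38 for each divisor in increasing order:
11^1 ≡ 11 (mod 38)
11^2 ≡ 7 (mod 38)
11^3 ≡ 1 (mod 38) ✓
Hence ord(11) = 3.

3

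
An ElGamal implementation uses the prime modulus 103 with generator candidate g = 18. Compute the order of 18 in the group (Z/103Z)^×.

By Lagrange's theorem, ord_103(18) divides φ(103) = 103 − 1 = 102 = 2 · 3 · 17.
Divisors of 102: 1, 2, 3, 6, 17, 34, 51, 102.
Check 18^d mod 103 for each divisor in increasing order:
18^1 ≡ 18
18^2 ≡ 15
18^3 ≡ 64
18^6 ≡ 79
18^17 ≡ 56
18^34 ≡ 46
18^51 ≡ 1
Hence ord(18) = 51.

51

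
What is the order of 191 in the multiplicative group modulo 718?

179

The order of 191 must divide φ(718) = φ(2)·φ(359) = 1·358 = 358 = 2 · 179.
Divisors of 358: 1, 2, 179, 358.
Check 191^d mod 718 for each divisor in increasing order:
191^1 ≡ 191 (mod 718)
191^2 ≡ 581 (mod 718)
191^179 ≡ 1 (mod 718) ✓
The smallest such exponent is 179, so the order of 191 is 179.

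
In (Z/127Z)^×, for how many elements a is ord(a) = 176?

0

φ(127) = 127 − 1 = 126 = 2 · 3^2 · 7.
(Z/127Z)^× is cyclic (|G| = 126); a cyclic group of order m has exactly φ(d) elements of each order d | m, and none otherwise.
176 does not divide 126, so no element of (Z/127Z)^× has order 176.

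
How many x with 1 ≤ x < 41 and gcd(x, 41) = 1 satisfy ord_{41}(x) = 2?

φ(41) = 41 − 1 = 40 = 2^3 · 5.
(Z/41Z)^× is cyclic (|G| = 40); a cyclic group of order m has exactly φ(d) elements of each order d | m, and none otherwise.
2 | 40, and φ(2) = 2 − 1 = 1.

1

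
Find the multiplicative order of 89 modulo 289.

68

ord(89) | φ(289) = φ(17^2) = 17·(17−1) = 272 = 2^4 · 17.
Divisors of 272: 1, 2, 4, 8, 16, 17, 34, 68, 136, 272.
Compute 89^d (mod 289) for the divisors d until we hit 1:
89^1 ≡ 89 (mod 289)
89^2 ≡ 118 (mod 289)
89^4 ≡ 52 (mod 289)
89^8 ≡ 103 (mod 289)
89^16 ≡ 205 (mod 289)
89^17 ≡ 38 (mod 289)
89^34 ≡ 288 (mod 289)
89^68 ≡ 1 (mod 289) ✓
Hence ord(89) = 68.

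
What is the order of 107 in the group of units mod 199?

6

By Lagrange's theorem, ord_199(107) divides φ(199) = 199 − 1 = 198 = 2 · 3^2 · 11.
Divisors of 198: 1, 2, 3, 6, 9, 11, 18, 22, 33, 66, 99, 198.
Check 107^d mod 199 for each divisor in increasing order:
107^1 ≡ 107
107^2 ≡ 106
107^3 ≡ 198
107^6 ≡ 1
The smallest such exponent is 6, so the order of 107 is 6.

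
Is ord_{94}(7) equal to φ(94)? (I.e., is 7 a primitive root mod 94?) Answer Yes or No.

No

φ(94) = φ(2)·φ(47) = 1·46 = 46 = 2 · 23.
An element g generates (Z/94Z)^× iff g^(46/q) ≢ 1 (mod 94) for each prime q ∈ {2, 23}.
7^23 ≡ 1 (mod 94)  [q = 2: ≡ 1 ✗]
7^2 ≡ 49 (mod 94)  [q = 23: ≢ 1 ✓]
The check at q = 2 fails, so 7 generates a proper subgroup.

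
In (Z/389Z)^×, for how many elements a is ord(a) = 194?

φ(389) = 389 − 1 = 388 = 2^2 · 97.
(Z/389Z)^× is cyclic (|G| = 388); a cyclic group of order m has exactly φ(d) elements of each order d | m, and none otherwise.
194 = 2 · 97 divides 388, and φ(194) = 96.

96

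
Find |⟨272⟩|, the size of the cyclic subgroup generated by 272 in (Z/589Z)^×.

The order of 272 must divide φ(589) = φ(19·31) = (19−1)·(31−1) = 18·30 = 540 = 2^2 · 3^3 · 5.
Divisors of 540: 1, 2, 3, 4, 5, 6, 9, 10, 12, 15, 18, 20, 27, 30, 36, 45, 54, 60, 90, 108, 135, 180, 270, 540.
Test each divisor d:
272^1 ≡ 272 (mod 589)
272^2 ≡ 359 (mod 589)
272^3 ≡ 463 (mod 589)
272^4 ≡ 479 (mod 589)
272^5 ≡ 119 (mod 589)
272^6 ≡ 562 (mod 589)
272^9 ≡ 457 (mod 589)
272^10 ≡ 25 (mod 589)
272^12 ≡ 140 (mod 589)
272^15 ≡ 30 (mod 589)
272^18 ≡ 343 (mod 589)
272^20 ≡ 36 (mod 589)
272^27 ≡ 77 (mod 589)
272^30 ≡ 311 (mod 589)
272^36 ≡ 438 (mod 589)
272^45 ≡ 495 (mod 589)
272^54 ≡ 39 (mod 589)
272^60 ≡ 125 (mod 589)
272^90 ≡ 1 (mod 589) ✓
So ord_589(272) = 90.

90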